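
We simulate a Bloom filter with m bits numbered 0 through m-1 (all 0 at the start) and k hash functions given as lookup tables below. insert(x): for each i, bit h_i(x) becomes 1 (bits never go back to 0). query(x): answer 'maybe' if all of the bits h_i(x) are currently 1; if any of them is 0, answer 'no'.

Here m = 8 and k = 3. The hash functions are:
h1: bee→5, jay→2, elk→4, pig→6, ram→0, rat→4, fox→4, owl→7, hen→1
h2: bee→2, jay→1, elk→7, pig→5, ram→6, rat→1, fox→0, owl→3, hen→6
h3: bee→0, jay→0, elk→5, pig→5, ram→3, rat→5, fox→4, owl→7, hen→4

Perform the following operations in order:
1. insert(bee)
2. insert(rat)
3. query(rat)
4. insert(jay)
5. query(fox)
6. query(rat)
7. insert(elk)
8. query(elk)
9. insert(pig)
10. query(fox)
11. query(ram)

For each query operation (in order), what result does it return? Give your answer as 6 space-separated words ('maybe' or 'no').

Answer: maybe maybe maybe maybe maybe no

Derivation:
Start: bits=00000000
Op 1: insert bee -> sets bits 0 2 5 -> bits=10100100
Op 2: insert rat -> sets bits 1 4 5 -> bits=11101100
Op 3: query rat -> checks bit1=1, bit4=1, bit5=1 (all 1) -> maybe
Op 4: insert jay -> sets bits 0 1 2 -> bits=11101100
Op 5: query fox -> checks bit0=1, bit4=1 (all 1) -> maybe
Op 6: query rat -> checks bit1=1, bit4=1, bit5=1 (all 1) -> maybe
Op 7: insert elk -> sets bits 4 5 7 -> bits=11101101
Op 8: query elk -> checks bit4=1, bit5=1, bit7=1 (all 1) -> maybe
Op 9: insert pig -> sets bits 5 6 -> bits=11101111
Op 10: query fox -> checks bit0=1, bit4=1 (all 1) -> maybe
Op 11: query ram -> checks bit0=1, bit3=0, bit6=1 (has a 0) -> no
Query results in order: maybe maybe maybe maybe maybe no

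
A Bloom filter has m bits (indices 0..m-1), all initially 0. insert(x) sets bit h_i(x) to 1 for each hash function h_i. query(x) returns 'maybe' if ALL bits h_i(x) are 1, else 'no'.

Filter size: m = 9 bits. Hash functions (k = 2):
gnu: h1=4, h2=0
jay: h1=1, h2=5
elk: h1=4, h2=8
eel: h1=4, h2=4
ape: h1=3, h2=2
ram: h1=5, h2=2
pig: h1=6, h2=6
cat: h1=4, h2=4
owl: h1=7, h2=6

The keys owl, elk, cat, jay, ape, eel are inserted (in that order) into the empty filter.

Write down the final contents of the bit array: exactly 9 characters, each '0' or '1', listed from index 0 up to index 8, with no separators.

Start: bits=000000000
After insert 'owl': sets bits 6 7 -> bits=000000110
After insert 'elk': sets bits 4 8 -> bits=000010111
After insert 'cat': sets bits 4 -> bits=000010111
After insert 'jay': sets bits 1 5 -> bits=010011111
After insert 'ape': sets bits 2 3 -> bits=011111111
After insert 'eel': sets bits 4 -> bits=011111111

Answer: 011111111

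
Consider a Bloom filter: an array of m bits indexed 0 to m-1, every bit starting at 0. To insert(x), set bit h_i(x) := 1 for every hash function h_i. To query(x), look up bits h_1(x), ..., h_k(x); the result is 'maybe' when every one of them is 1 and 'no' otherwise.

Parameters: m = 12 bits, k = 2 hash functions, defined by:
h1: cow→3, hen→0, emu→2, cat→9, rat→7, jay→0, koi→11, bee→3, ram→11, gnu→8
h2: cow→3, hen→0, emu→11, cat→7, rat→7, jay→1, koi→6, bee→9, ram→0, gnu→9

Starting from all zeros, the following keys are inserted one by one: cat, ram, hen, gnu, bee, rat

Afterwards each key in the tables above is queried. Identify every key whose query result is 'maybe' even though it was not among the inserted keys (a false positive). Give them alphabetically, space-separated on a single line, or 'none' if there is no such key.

Start: bits=000000000000
After insert 'cat': sets bits 7 9 -> bits=000000010100
After insert 'ram': sets bits 0 11 -> bits=100000010101
After insert 'hen': sets bits 0 -> bits=100000010101
After insert 'gnu': sets bits 8 9 -> bits=100000011101
After insert 'bee': sets bits 3 9 -> bits=100100011101
After insert 'rat': sets bits 7 -> bits=100100011101
Not inserted: cow emu jay koi — query each against bits=100100011101:
query cow: checks bit3=1 (all 1) -> maybe => FALSE POSITIVE
query emu: checks bit2=0, bit11=1 (has a 0) -> no => not a false positive
query jay: checks bit0=1, bit1=0 (has a 0) -> no => not a false positive
query koi: checks bit6=0, bit11=1 (has a 0) -> no => not a false positive
False positives (alphabetical): cow

Answer: cow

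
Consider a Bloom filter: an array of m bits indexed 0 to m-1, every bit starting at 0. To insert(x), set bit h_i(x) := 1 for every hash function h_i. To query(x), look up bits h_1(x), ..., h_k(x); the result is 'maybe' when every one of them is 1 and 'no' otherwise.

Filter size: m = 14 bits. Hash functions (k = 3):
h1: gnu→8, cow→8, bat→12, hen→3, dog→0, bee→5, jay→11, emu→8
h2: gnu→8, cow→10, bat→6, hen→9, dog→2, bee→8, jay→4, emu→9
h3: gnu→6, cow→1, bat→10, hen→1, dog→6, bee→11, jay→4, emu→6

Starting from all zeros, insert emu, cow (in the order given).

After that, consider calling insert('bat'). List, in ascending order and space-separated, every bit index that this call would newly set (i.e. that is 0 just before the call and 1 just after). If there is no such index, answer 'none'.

Start: bits=00000000000000
After insert 'emu': sets bits 6 8 9 -> bits=00000010110000
After insert 'cow': sets bits 1 8 10 -> bits=01000010111000
insert 'bat' would touch bits 6 10 12; currently bit6=1, bit10=1, bit12=0
Bits that are 0 among those (would change 0->1): 12

Answer: 12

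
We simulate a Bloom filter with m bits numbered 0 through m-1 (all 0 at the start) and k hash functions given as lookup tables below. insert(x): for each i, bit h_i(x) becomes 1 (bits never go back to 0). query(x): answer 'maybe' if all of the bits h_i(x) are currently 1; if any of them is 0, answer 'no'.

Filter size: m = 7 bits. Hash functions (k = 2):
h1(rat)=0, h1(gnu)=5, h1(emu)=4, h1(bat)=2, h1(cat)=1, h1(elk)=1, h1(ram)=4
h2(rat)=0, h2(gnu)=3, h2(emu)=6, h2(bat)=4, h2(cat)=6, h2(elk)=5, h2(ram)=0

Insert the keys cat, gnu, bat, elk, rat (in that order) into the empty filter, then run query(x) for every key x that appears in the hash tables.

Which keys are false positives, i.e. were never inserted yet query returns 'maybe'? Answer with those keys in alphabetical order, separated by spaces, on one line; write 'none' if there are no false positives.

Answer: emu ram

Derivation:
Start: bits=0000000
After insert 'cat': sets bits 1 6 -> bits=0100001
After insert 'gnu': sets bits 3 5 -> bits=0101011
After insert 'bat': sets bits 2 4 -> bits=0111111
After insert 'elk': sets bits 1 5 -> bits=0111111
After insert 'rat': sets bits 0 -> bits=1111111
Not inserted: emu ram — query each against bits=1111111:
query emu: checks bit4=1, bit6=1 (all 1) -> maybe => FALSE POSITIVE
query ram: checks bit0=1, bit4=1 (all 1) -> maybe => FALSE POSITIVE
False positives (alphabetical): emu ram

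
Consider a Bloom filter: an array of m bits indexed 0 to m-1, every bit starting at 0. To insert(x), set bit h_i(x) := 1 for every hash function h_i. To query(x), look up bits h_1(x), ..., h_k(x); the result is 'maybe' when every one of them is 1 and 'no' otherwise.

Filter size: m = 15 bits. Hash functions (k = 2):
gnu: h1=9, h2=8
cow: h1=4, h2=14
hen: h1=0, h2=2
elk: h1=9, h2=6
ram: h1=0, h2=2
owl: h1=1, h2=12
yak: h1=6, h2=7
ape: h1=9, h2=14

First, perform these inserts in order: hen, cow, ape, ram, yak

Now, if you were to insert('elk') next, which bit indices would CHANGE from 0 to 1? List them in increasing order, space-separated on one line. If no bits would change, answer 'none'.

Answer: none

Derivation:
Start: bits=000000000000000
After insert 'hen': sets bits 0 2 -> bits=101000000000000
After insert 'cow': sets bits 4 14 -> bits=101010000000001
After insert 'ape': sets bits 9 14 -> bits=101010000100001
After insert 'ram': sets bits 0 2 -> bits=101010000100001
After insert 'yak': sets bits 6 7 -> bits=101010110100001
insert 'elk' would touch bits 6 9; currently bit6=1, bit9=1
Bits that are 0 among those (would change 0->1): none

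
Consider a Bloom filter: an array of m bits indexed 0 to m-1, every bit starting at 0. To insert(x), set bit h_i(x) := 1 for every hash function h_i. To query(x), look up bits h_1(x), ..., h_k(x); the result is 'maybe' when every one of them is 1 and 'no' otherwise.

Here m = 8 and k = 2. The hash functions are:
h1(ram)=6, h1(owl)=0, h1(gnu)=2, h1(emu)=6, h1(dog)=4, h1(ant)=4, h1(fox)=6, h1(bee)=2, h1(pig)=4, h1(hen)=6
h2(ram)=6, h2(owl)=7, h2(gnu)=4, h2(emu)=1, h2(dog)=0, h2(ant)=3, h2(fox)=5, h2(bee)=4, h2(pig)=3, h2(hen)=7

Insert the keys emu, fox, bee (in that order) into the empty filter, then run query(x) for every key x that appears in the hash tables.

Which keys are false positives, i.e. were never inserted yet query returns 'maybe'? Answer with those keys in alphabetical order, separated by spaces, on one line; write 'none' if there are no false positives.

Answer: gnu ram

Derivation:
Start: bits=00000000
After insert 'emu': sets bits 1 6 -> bits=01000010
After insert 'fox': sets bits 5 6 -> bits=01000110
After insert 'bee': sets bits 2 4 -> bits=01101110
Not inserted: ant dog gnu hen owl pig ram — query each against bits=01101110:
query ant: checks bit3=0, bit4=1 (has a 0) -> no => not a false positive
query dog: checks bit0=0, bit4=1 (has a 0) -> no => not a false positive
query gnu: checks bit2=1, bit4=1 (all 1) -> maybe => FALSE POSITIVE
query hen: checks bit6=1, bit7=0 (has a 0) -> no => not a false positive
query owl: checks bit0=0, bit7=0 (has a 0) -> no => not a false positive
query pig: checks bit3=0, bit4=1 (has a 0) -> no => not a false positive
query ram: checks bit6=1 (all 1) -> maybe => FALSE POSITIVE
False positives (alphabetical): gnu ram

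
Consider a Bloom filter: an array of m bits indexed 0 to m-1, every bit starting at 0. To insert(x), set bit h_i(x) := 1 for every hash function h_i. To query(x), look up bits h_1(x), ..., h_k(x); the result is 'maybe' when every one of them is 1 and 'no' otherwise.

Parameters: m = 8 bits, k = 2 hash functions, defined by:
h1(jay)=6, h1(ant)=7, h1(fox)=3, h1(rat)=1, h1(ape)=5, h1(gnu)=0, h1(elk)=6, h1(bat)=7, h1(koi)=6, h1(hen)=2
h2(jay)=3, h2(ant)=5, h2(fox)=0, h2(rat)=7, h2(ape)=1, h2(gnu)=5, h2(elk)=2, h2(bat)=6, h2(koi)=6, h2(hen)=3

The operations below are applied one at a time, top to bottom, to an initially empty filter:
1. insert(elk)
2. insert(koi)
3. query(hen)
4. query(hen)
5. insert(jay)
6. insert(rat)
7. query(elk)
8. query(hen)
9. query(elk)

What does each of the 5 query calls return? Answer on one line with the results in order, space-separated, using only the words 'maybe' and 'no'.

Start: bits=00000000
Op 1: insert elk -> sets bits 2 6 -> bits=00100010
Op 2: insert koi -> sets bits 6 -> bits=00100010
Op 3: query hen -> checks bit2=1, bit3=0 (has a 0) -> no
Op 4: query hen -> checks bit2=1, bit3=0 (has a 0) -> no
Op 5: insert jay -> sets bits 3 6 -> bits=00110010
Op 6: insert rat -> sets bits 1 7 -> bits=01110011
Op 7: query elk -> checks bit2=1, bit6=1 (all 1) -> maybe
Op 8: query hen -> checks bit2=1, bit3=1 (all 1) -> maybe
Op 9: query elk -> checks bit2=1, bit6=1 (all 1) -> maybe
Query results in order: no no maybe maybe maybe

Answer: no no maybe maybe maybe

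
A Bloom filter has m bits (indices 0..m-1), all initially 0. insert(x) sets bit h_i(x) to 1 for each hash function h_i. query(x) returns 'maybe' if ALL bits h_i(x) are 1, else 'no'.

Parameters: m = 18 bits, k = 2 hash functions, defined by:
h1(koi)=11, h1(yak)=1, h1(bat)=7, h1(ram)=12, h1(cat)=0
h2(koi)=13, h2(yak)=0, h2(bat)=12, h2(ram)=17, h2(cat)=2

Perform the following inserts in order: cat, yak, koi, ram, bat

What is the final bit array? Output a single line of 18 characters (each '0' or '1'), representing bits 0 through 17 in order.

Answer: 111000010001110001

Derivation:
Start: bits=000000000000000000
After insert 'cat': sets bits 0 2 -> bits=101000000000000000
After insert 'yak': sets bits 0 1 -> bits=111000000000000000
After insert 'koi': sets bits 11 13 -> bits=111000000001010000
After insert 'ram': sets bits 12 17 -> bits=111000000001110001
After insert 'bat': sets bits 7 12 -> bits=111000010001110001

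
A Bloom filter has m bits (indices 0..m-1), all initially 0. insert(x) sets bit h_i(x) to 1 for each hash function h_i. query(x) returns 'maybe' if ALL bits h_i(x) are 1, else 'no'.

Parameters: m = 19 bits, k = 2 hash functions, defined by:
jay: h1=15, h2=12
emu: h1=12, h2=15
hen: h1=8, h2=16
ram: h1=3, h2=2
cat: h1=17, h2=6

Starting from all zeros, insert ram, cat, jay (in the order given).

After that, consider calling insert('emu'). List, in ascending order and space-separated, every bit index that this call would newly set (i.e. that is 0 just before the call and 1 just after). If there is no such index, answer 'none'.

Answer: none

Derivation:
Start: bits=0000000000000000000
After insert 'ram': sets bits 2 3 -> bits=0011000000000000000
After insert 'cat': sets bits 6 17 -> bits=0011001000000000010
After insert 'jay': sets bits 12 15 -> bits=0011001000001001010
insert 'emu' would touch bits 12 15; currently bit12=1, bit15=1
Bits that are 0 among those (would change 0->1): none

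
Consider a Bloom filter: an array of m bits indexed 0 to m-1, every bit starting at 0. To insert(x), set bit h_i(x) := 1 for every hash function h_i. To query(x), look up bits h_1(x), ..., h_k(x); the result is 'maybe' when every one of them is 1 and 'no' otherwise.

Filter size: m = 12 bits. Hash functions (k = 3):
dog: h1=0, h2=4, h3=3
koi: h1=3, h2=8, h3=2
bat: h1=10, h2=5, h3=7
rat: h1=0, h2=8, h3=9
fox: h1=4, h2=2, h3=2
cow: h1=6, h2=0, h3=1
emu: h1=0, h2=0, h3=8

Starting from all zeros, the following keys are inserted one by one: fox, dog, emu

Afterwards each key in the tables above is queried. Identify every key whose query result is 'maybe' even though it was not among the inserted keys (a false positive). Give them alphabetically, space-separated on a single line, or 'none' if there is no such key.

Answer: koi

Derivation:
Start: bits=000000000000
After insert 'fox': sets bits 2 4 -> bits=001010000000
After insert 'dog': sets bits 0 3 4 -> bits=101110000000
After insert 'emu': sets bits 0 8 -> bits=101110001000
Not inserted: bat cow koi rat — query each against bits=101110001000:
query bat: checks bit5=0, bit7=0, bit10=0 (has a 0) -> no => not a false positive
query cow: checks bit0=1, bit1=0, bit6=0 (has a 0) -> no => not a false positive
query koi: checks bit2=1, bit3=1, bit8=1 (all 1) -> maybe => FALSE POSITIVE
query rat: checks bit0=1, bit8=1, bit9=0 (has a 0) -> no => not a false positive
False positives (alphabetical): koi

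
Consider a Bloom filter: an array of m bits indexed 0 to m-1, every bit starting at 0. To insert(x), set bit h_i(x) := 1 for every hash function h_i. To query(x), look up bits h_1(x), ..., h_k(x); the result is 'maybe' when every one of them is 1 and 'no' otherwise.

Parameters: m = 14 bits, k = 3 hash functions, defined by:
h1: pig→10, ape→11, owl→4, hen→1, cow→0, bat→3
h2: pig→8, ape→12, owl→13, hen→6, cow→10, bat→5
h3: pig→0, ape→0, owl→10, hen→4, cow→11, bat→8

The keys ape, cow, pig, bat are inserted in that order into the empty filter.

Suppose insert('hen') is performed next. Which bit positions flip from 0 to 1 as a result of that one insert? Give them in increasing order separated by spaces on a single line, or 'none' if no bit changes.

Answer: 1 4 6

Derivation:
Start: bits=00000000000000
After insert 'ape': sets bits 0 11 12 -> bits=10000000000110
After insert 'cow': sets bits 0 10 11 -> bits=10000000001110
After insert 'pig': sets bits 0 8 10 -> bits=10000000101110
After insert 'bat': sets bits 3 5 8 -> bits=10010100101110
insert 'hen' would touch bits 1 4 6; currently bit1=0, bit4=0, bit6=0
Bits that are 0 among those (would change 0->1): 1 4 6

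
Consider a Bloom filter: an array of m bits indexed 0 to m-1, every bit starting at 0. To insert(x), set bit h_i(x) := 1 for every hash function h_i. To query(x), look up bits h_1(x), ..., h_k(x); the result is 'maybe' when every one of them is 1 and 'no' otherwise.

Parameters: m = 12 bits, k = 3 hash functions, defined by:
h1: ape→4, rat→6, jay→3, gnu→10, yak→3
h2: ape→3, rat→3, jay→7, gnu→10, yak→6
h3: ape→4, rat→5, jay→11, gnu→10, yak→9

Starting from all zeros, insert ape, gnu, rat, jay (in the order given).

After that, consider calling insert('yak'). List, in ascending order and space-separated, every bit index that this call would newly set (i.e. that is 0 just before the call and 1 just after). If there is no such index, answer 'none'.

Start: bits=000000000000
After insert 'ape': sets bits 3 4 -> bits=000110000000
After insert 'gnu': sets bits 10 -> bits=000110000010
After insert 'rat': sets bits 3 5 6 -> bits=000111100010
After insert 'jay': sets bits 3 7 11 -> bits=000111110011
insert 'yak' would touch bits 3 6 9; currently bit3=1, bit6=1, bit9=0
Bits that are 0 among those (would change 0->1): 9

Answer: 9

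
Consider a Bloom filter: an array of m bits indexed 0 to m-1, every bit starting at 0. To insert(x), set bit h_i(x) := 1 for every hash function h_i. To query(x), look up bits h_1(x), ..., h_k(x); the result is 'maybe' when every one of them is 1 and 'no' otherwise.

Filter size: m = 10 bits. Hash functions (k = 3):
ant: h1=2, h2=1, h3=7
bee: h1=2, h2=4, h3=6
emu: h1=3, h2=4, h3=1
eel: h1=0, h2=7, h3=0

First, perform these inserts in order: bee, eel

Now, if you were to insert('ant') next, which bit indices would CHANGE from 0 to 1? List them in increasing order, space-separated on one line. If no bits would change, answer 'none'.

Start: bits=0000000000
After insert 'bee': sets bits 2 4 6 -> bits=0010101000
After insert 'eel': sets bits 0 7 -> bits=1010101100
insert 'ant' would touch bits 1 2 7; currently bit1=0, bit2=1, bit7=1
Bits that are 0 among those (would change 0->1): 1

Answer: 1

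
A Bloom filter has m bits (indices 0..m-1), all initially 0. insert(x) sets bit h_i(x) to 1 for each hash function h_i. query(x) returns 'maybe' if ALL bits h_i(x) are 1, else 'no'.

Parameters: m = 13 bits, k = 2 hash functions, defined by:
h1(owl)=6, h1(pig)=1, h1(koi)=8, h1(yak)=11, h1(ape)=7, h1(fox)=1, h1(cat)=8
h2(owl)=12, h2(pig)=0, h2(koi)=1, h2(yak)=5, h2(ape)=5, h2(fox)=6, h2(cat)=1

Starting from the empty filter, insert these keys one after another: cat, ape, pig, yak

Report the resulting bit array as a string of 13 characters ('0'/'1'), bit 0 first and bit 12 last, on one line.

Start: bits=0000000000000
After insert 'cat': sets bits 1 8 -> bits=0100000010000
After insert 'ape': sets bits 5 7 -> bits=0100010110000
After insert 'pig': sets bits 0 1 -> bits=1100010110000
After insert 'yak': sets bits 5 11 -> bits=1100010110010

Answer: 1100010110010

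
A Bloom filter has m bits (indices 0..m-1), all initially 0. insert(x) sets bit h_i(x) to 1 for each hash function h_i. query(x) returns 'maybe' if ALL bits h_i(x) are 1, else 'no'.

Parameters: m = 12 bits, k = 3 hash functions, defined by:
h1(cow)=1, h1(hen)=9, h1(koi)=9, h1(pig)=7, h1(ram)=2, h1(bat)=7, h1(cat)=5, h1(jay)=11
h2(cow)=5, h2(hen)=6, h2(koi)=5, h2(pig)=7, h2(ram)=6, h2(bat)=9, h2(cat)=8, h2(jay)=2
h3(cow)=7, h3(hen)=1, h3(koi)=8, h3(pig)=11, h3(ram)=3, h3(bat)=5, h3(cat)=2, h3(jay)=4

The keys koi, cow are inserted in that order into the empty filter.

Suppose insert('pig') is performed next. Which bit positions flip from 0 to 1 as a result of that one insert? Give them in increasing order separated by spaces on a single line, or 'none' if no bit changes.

Start: bits=000000000000
After insert 'koi': sets bits 5 8 9 -> bits=000001001100
After insert 'cow': sets bits 1 5 7 -> bits=010001011100
insert 'pig' would touch bits 7 11; currently bit7=1, bit11=0
Bits that are 0 among those (would change 0->1): 11

Answer: 11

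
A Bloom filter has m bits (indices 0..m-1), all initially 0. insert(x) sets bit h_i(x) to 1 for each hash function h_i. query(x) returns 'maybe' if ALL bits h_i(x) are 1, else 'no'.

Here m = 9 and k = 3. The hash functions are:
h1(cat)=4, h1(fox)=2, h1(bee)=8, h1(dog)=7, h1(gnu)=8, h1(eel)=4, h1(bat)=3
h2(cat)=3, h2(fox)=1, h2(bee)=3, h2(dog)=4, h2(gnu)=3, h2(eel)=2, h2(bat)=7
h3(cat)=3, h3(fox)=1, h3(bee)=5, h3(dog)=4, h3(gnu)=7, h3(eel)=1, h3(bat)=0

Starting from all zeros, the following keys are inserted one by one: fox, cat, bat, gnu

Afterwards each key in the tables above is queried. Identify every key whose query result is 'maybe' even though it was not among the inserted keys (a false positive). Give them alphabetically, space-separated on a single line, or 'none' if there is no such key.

Answer: dog eel

Derivation:
Start: bits=000000000
After insert 'fox': sets bits 1 2 -> bits=011000000
After insert 'cat': sets bits 3 4 -> bits=011110000
After insert 'bat': sets bits 0 3 7 -> bits=111110010
After insert 'gnu': sets bits 3 7 8 -> bits=111110011
Not inserted: bee dog eel — query each against bits=111110011:
query bee: checks bit3=1, bit5=0, bit8=1 (has a 0) -> no => not a false positive
query dog: checks bit4=1, bit7=1 (all 1) -> maybe => FALSE POSITIVE
query eel: checks bit1=1, bit2=1, bit4=1 (all 1) -> maybe => FALSE POSITIVE
False positives (alphabetical): dog eel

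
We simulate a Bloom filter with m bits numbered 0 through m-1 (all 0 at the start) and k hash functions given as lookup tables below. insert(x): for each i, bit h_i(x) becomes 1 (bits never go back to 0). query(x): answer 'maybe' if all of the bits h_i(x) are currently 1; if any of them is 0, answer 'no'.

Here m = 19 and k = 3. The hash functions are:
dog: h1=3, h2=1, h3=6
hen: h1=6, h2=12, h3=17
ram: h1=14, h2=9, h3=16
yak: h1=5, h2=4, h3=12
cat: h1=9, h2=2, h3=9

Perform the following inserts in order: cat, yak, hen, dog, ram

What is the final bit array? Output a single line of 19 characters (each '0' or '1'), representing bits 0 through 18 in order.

Start: bits=0000000000000000000
After insert 'cat': sets bits 2 9 -> bits=0010000001000000000
After insert 'yak': sets bits 4 5 12 -> bits=0010110001001000000
After insert 'hen': sets bits 6 12 17 -> bits=0010111001001000010
After insert 'dog': sets bits 1 3 6 -> bits=0111111001001000010
After insert 'ram': sets bits 9 14 16 -> bits=0111111001001010110

Answer: 0111111001001010110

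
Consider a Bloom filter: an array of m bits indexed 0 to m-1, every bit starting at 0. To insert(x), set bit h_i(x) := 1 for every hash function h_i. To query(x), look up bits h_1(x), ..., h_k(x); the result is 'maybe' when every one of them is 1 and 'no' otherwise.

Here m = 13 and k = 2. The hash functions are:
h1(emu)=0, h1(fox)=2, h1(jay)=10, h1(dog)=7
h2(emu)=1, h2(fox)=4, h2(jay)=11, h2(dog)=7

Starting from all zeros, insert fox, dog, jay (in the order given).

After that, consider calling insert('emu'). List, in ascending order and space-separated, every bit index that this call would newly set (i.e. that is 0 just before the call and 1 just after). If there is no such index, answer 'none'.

Start: bits=0000000000000
After insert 'fox': sets bits 2 4 -> bits=0010100000000
After insert 'dog': sets bits 7 -> bits=0010100100000
After insert 'jay': sets bits 10 11 -> bits=0010100100110
insert 'emu' would touch bits 0 1; currently bit0=0, bit1=0
Bits that are 0 among those (would change 0->1): 0 1

Answer: 0 1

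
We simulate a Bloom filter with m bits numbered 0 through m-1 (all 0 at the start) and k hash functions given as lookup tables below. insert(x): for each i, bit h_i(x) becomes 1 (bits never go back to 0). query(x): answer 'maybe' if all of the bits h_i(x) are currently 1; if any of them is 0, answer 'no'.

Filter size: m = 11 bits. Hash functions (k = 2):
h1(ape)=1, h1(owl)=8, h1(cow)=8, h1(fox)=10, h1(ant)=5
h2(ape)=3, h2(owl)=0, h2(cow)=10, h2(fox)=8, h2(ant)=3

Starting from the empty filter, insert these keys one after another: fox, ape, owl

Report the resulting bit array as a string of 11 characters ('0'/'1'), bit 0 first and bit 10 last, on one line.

Answer: 11010000101

Derivation:
Start: bits=00000000000
After insert 'fox': sets bits 8 10 -> bits=00000000101
After insert 'ape': sets bits 1 3 -> bits=01010000101
After insert 'owl': sets bits 0 8 -> bits=11010000101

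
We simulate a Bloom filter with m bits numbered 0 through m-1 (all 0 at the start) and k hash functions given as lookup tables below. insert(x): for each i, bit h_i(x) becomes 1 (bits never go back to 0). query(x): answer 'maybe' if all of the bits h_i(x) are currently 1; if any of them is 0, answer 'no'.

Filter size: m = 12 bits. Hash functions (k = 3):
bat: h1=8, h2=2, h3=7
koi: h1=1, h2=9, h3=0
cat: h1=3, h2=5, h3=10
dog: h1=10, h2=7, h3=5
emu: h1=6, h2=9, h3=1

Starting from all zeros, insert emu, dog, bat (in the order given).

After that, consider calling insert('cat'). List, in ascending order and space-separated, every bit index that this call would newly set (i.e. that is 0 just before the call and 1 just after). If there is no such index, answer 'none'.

Start: bits=000000000000
After insert 'emu': sets bits 1 6 9 -> bits=010000100100
After insert 'dog': sets bits 5 7 10 -> bits=010001110110
After insert 'bat': sets bits 2 7 8 -> bits=011001111110
insert 'cat' would touch bits 3 5 10; currently bit3=0, bit5=1, bit10=1
Bits that are 0 among those (would change 0->1): 3

Answer: 3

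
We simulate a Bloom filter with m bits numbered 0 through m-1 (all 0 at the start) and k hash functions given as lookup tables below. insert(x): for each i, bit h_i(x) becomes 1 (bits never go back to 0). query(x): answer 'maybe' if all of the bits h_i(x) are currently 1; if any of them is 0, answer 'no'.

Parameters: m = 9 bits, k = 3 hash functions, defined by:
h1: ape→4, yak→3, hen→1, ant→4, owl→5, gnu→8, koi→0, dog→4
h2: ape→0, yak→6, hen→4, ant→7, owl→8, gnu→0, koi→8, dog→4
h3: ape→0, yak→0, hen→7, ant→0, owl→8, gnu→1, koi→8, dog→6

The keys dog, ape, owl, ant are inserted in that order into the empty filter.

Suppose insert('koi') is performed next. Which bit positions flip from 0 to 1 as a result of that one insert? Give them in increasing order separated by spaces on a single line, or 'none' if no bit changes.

Answer: none

Derivation:
Start: bits=000000000
After insert 'dog': sets bits 4 6 -> bits=000010100
After insert 'ape': sets bits 0 4 -> bits=100010100
After insert 'owl': sets bits 5 8 -> bits=100011101
After insert 'ant': sets bits 0 4 7 -> bits=100011111
insert 'koi' would touch bits 0 8; currently bit0=1, bit8=1
Bits that are 0 among those (would change 0->1): none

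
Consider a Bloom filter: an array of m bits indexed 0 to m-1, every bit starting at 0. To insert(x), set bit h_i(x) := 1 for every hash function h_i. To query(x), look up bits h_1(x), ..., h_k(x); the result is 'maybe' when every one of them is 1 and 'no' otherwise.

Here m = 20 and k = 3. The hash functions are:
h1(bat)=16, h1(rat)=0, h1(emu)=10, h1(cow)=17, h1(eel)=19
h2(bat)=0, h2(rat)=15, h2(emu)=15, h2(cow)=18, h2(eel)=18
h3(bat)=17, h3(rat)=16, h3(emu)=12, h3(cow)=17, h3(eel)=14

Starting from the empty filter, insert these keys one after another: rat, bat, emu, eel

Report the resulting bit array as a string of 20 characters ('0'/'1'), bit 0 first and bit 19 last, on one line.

Start: bits=00000000000000000000
After insert 'rat': sets bits 0 15 16 -> bits=10000000000000011000
After insert 'bat': sets bits 0 16 17 -> bits=10000000000000011100
After insert 'emu': sets bits 10 12 15 -> bits=10000000001010011100
After insert 'eel': sets bits 14 18 19 -> bits=10000000001010111111

Answer: 10000000001010111111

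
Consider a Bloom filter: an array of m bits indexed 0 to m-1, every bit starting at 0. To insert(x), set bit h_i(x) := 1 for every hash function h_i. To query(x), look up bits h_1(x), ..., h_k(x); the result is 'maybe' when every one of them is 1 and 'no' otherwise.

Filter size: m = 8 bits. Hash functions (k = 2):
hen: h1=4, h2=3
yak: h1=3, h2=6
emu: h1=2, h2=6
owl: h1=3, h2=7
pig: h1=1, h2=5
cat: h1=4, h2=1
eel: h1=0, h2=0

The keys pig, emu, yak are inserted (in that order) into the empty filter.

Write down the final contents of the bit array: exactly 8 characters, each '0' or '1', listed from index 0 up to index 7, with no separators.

Answer: 01110110

Derivation:
Start: bits=00000000
After insert 'pig': sets bits 1 5 -> bits=01000100
After insert 'emu': sets bits 2 6 -> bits=01100110
After insert 'yak': sets bits 3 6 -> bits=01110110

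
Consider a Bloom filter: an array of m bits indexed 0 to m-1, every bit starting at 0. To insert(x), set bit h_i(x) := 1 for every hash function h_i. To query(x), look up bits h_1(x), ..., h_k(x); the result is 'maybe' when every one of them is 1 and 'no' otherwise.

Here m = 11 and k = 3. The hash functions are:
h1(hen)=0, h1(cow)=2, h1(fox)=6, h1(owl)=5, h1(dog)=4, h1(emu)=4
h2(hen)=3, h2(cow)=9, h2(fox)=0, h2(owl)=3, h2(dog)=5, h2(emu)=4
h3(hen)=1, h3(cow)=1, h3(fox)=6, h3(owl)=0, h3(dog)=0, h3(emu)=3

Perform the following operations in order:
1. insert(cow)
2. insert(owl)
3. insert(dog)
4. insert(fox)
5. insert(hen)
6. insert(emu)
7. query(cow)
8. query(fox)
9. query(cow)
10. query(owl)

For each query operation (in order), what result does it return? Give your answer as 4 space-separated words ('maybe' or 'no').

Start: bits=00000000000
Op 1: insert cow -> sets bits 1 2 9 -> bits=01100000010
Op 2: insert owl -> sets bits 0 3 5 -> bits=11110100010
Op 3: insert dog -> sets bits 0 4 5 -> bits=11111100010
Op 4: insert fox -> sets bits 0 6 -> bits=11111110010
Op 5: insert hen -> sets bits 0 1 3 -> bits=11111110010
Op 6: insert emu -> sets bits 3 4 -> bits=11111110010
Op 7: query cow -> checks bit1=1, bit2=1, bit9=1 (all 1) -> maybe
Op 8: query fox -> checks bit0=1, bit6=1 (all 1) -> maybe
Op 9: query cow -> checks bit1=1, bit2=1, bit9=1 (all 1) -> maybe
Op 10: query owl -> checks bit0=1, bit3=1, bit5=1 (all 1) -> maybe
Query results in order: maybe maybe maybe maybe

Answer: maybe maybe maybe maybe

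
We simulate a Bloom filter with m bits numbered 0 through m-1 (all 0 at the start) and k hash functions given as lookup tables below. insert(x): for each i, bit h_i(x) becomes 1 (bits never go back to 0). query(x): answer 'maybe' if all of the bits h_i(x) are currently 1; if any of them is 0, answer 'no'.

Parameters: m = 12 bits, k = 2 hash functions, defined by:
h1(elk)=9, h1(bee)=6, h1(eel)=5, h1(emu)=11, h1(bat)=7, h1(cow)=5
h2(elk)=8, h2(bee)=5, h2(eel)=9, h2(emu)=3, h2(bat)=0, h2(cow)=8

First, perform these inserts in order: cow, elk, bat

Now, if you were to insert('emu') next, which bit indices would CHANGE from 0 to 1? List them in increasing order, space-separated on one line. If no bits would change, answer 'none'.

Answer: 3 11

Derivation:
Start: bits=000000000000
After insert 'cow': sets bits 5 8 -> bits=000001001000
After insert 'elk': sets bits 8 9 -> bits=000001001100
After insert 'bat': sets bits 0 7 -> bits=100001011100
insert 'emu' would touch bits 3 11; currently bit3=0, bit11=0
Bits that are 0 among those (would change 0->1): 3 11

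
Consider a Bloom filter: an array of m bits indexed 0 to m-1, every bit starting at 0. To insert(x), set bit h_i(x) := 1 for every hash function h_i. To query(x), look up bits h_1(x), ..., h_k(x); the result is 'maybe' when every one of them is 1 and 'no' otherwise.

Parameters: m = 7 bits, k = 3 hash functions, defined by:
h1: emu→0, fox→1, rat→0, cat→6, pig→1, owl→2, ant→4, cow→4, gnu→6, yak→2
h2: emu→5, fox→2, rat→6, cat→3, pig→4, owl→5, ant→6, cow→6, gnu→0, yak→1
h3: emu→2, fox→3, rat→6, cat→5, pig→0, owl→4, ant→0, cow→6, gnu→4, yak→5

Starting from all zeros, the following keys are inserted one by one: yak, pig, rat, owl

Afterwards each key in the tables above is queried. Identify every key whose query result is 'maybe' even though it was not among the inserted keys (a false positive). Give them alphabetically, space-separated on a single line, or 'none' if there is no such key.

Answer: ant cow emu gnu

Derivation:
Start: bits=0000000
After insert 'yak': sets bits 1 2 5 -> bits=0110010
After insert 'pig': sets bits 0 1 4 -> bits=1110110
After insert 'rat': sets bits 0 6 -> bits=1110111
After insert 'owl': sets bits 2 4 5 -> bits=1110111
Not inserted: ant cat cow emu fox gnu — query each against bits=1110111:
query ant: checks bit0=1, bit4=1, bit6=1 (all 1) -> maybe => FALSE POSITIVE
query cat: checks bit3=0, bit5=1, bit6=1 (has a 0) -> no => not a false positive
query cow: checks bit4=1, bit6=1 (all 1) -> maybe => FALSE POSITIVE
query emu: checks bit0=1, bit2=1, bit5=1 (all 1) -> maybe => FALSE POSITIVE
query fox: checks bit1=1, bit2=1, bit3=0 (has a 0) -> no => not a false positive
query gnu: checks bit0=1, bit4=1, bit6=1 (all 1) -> maybe => FALSE POSITIVE
False positives (alphabetical): ant cow emu gnu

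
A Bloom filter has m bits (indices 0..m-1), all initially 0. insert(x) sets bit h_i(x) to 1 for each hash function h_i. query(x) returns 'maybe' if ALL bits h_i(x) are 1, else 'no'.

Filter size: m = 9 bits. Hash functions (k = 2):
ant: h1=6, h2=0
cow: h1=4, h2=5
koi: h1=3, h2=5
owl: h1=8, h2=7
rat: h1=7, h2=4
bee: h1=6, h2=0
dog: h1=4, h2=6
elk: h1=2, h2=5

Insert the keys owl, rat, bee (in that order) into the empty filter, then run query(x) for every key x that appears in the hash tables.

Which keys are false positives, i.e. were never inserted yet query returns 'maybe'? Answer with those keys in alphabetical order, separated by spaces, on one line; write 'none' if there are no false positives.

Answer: ant dog

Derivation:
Start: bits=000000000
After insert 'owl': sets bits 7 8 -> bits=000000011
After insert 'rat': sets bits 4 7 -> bits=000010011
After insert 'bee': sets bits 0 6 -> bits=100010111
Not inserted: ant cow dog elk koi — query each against bits=100010111:
query ant: checks bit0=1, bit6=1 (all 1) -> maybe => FALSE POSITIVE
query cow: checks bit4=1, bit5=0 (has a 0) -> no => not a false positive
query dog: checks bit4=1, bit6=1 (all 1) -> maybe => FALSE POSITIVE
query elk: checks bit2=0, bit5=0 (has a 0) -> no => not a false positive
query koi: checks bit3=0, bit5=0 (has a 0) -> no => not a false positive
False positives (alphabetical): ant dog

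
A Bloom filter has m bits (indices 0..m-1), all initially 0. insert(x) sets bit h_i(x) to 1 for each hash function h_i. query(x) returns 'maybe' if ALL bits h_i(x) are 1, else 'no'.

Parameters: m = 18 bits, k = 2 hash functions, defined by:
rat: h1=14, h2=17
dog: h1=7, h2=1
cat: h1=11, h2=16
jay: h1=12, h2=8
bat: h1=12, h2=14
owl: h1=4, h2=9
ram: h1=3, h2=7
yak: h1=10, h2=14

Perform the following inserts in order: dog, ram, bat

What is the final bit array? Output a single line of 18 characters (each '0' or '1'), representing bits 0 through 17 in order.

Answer: 010100010000101000

Derivation:
Start: bits=000000000000000000
After insert 'dog': sets bits 1 7 -> bits=010000010000000000
After insert 'ram': sets bits 3 7 -> bits=010100010000000000
After insert 'bat': sets bits 12 14 -> bits=010100010000101000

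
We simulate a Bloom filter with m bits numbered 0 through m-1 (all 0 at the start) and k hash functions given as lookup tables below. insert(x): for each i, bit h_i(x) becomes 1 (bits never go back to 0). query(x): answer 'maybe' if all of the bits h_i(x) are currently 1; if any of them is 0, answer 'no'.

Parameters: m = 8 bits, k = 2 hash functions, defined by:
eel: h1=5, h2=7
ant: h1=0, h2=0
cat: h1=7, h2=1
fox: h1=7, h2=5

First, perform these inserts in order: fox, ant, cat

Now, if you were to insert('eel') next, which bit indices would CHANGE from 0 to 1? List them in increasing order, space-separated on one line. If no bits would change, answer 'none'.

Answer: none

Derivation:
Start: bits=00000000
After insert 'fox': sets bits 5 7 -> bits=00000101
After insert 'ant': sets bits 0 -> bits=10000101
After insert 'cat': sets bits 1 7 -> bits=11000101
insert 'eel' would touch bits 5 7; currently bit5=1, bit7=1
Bits that are 0 among those (would change 0->1): none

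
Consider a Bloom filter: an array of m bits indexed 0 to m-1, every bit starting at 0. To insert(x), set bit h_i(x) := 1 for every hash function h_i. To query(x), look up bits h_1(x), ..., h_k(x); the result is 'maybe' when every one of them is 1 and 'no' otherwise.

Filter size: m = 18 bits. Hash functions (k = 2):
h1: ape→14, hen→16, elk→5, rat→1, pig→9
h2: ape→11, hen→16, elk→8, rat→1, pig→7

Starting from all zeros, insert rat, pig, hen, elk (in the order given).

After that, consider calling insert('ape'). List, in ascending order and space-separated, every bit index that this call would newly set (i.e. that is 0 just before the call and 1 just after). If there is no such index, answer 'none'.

Answer: 11 14

Derivation:
Start: bits=000000000000000000
After insert 'rat': sets bits 1 -> bits=010000000000000000
After insert 'pig': sets bits 7 9 -> bits=010000010100000000
After insert 'hen': sets bits 16 -> bits=010000010100000010
After insert 'elk': sets bits 5 8 -> bits=010001011100000010
insert 'ape' would touch bits 11 14; currently bit11=0, bit14=0
Bits that are 0 among those (would change 0->1): 11 14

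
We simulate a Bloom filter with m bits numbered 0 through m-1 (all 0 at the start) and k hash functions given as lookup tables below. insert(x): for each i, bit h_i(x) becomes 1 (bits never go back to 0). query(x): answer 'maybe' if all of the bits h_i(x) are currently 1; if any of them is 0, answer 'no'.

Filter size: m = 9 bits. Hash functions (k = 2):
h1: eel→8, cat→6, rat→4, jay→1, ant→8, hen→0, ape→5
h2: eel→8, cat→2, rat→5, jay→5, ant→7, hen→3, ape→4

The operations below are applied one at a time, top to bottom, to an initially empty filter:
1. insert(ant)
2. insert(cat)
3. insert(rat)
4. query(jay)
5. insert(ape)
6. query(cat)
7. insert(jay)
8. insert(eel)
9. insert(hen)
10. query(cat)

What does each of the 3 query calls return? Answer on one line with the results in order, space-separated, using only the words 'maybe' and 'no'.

Start: bits=000000000
Op 1: insert ant -> sets bits 7 8 -> bits=000000011
Op 2: insert cat -> sets bits 2 6 -> bits=001000111
Op 3: insert rat -> sets bits 4 5 -> bits=001011111
Op 4: query jay -> checks bit1=0, bit5=1 (has a 0) -> no
Op 5: insert ape -> sets bits 4 5 -> bits=001011111
Op 6: query cat -> checks bit2=1, bit6=1 (all 1) -> maybe
Op 7: insert jay -> sets bits 1 5 -> bits=011011111
Op 8: insert eel -> sets bits 8 -> bits=011011111
Op 9: insert hen -> sets bits 0 3 -> bits=111111111
Op 10: query cat -> checks bit2=1, bit6=1 (all 1) -> maybe
Query results in order: no maybe maybe

Answer: no maybe maybe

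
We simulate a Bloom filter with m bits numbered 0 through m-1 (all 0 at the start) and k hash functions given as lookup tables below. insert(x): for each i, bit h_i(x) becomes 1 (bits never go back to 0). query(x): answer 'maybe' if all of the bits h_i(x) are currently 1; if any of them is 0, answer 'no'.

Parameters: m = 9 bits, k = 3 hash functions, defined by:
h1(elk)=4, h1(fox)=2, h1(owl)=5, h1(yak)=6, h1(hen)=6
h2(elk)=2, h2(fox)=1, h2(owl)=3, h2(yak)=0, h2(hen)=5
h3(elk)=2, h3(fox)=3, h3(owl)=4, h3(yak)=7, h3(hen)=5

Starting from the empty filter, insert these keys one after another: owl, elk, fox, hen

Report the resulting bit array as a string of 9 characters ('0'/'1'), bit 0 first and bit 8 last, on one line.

Answer: 011111100

Derivation:
Start: bits=000000000
After insert 'owl': sets bits 3 4 5 -> bits=000111000
After insert 'elk': sets bits 2 4 -> bits=001111000
After insert 'fox': sets bits 1 2 3 -> bits=011111000
After insert 'hen': sets bits 5 6 -> bits=011111100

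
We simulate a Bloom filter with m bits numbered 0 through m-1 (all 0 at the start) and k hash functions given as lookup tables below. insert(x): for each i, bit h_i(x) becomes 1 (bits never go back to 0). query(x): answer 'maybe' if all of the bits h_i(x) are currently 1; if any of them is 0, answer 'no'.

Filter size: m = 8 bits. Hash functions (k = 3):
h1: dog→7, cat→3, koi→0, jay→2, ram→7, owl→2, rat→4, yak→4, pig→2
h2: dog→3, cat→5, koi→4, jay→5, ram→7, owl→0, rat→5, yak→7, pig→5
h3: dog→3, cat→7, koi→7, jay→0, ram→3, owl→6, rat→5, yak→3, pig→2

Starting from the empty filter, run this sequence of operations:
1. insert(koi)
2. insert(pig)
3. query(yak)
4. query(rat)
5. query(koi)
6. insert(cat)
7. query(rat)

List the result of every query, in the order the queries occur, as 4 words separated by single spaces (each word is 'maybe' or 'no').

Start: bits=00000000
Op 1: insert koi -> sets bits 0 4 7 -> bits=10001001
Op 2: insert pig -> sets bits 2 5 -> bits=10101101
Op 3: query yak -> checks bit3=0, bit4=1, bit7=1 (has a 0) -> no
Op 4: query rat -> checks bit4=1, bit5=1 (all 1) -> maybe
Op 5: query koi -> checks bit0=1, bit4=1, bit7=1 (all 1) -> maybe
Op 6: insert cat -> sets bits 3 5 7 -> bits=10111101
Op 7: query rat -> checks bit4=1, bit5=1 (all 1) -> maybe
Query results in order: no maybe maybe maybe

Answer: no maybe maybe maybe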